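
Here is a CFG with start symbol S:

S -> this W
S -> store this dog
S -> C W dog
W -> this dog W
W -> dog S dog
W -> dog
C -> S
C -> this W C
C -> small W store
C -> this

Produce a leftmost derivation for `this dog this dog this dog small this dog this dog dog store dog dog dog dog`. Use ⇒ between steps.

S ⇒ this W   [S -> this W]
this W ⇒ this dog S dog   [W -> dog S dog]
this dog S dog ⇒ this dog this W dog   [S -> this W]
this dog this W dog ⇒ this dog this dog S dog dog   [W -> dog S dog]
this dog this dog S dog dog ⇒ this dog this dog C W dog dog dog   [S -> C W dog]
this dog this dog C W dog dog dog ⇒ this dog this dog this W C W dog dog dog   [C -> this W C]
this dog this dog this W C W dog dog dog ⇒ this dog this dog this dog C W dog dog dog   [W -> dog]
this dog this dog this dog C W dog dog dog ⇒ this dog this dog this dog small W store W dog dog dog   [C -> small W store]
this dog this dog this dog small W store W dog dog dog ⇒ this dog this dog this dog small this dog W store W dog dog dog   [W -> this dog W]
this dog this dog this dog small this dog W store W dog dog dog ⇒ this dog this dog this dog small this dog this dog W store W dog dog dog   [W -> this dog W]
this dog this dog this dog small this dog this dog W store W dog dog dog ⇒ this dog this dog this dog small this dog this dog dog store W dog dog dog   [W -> dog]
this dog this dog this dog small this dog this dog dog store W dog dog dog ⇒ this dog this dog this dog small this dog this dog dog store dog dog dog dog   [W -> dog]

S ⇒ this W ⇒ this dog S dog ⇒ this dog this W dog ⇒ this dog this dog S dog dog ⇒ this dog this dog C W dog dog dog ⇒ this dog this dog this W C W dog dog dog ⇒ this dog this dog this dog C W dog dog dog ⇒ this dog this dog this dog small W store W dog dog dog ⇒ this dog this dog this dog small this dog W store W dog dog dog ⇒ this dog this dog this dog small this dog this dog W store W dog dog dog ⇒ this dog this dog this dog small this dog this dog dog store W dog dog dog ⇒ this dog this dog this dog small this dog this dog dog store dog dog dog dog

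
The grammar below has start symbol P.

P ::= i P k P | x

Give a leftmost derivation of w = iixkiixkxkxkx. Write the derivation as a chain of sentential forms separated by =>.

P => iPkP => iiPkPkP => iixkPkP => iixkiPkPkP => iixkiiPkPkPkP => iixkiixkPkPkP => iixkiixkxkPkP => iixkiixkxkxkP => iixkiixkxkxkx

P => iPkP   [P ::= i P k P]
iPkP => iiPkPkP   [P ::= i P k P]
iiPkPkP => iixkPkP   [P ::= x]
iixkPkP => iixkiPkPkP   [P ::= i P k P]
iixkiPkPkP => iixkiiPkPkPkP   [P ::= i P k P]
iixkiiPkPkPkP => iixkiixkPkPkP   [P ::= x]
iixkiixkPkPkP => iixkiixkxkPkP   [P ::= x]
iixkiixkxkPkP => iixkiixkxkxkP   [P ::= x]
iixkiixkxkxkP => iixkiixkxkxkx   [P ::= x]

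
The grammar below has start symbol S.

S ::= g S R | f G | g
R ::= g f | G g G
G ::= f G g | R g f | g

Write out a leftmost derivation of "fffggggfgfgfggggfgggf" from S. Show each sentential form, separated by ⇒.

S ⇒ fG ⇒ fRgf ⇒ fGgGgf ⇒ fRgfgGgf ⇒ fGgGgfgGgf ⇒ ffGggGgfgGgf ⇒ ffRgfggGgfgGgf ⇒ ffGgGgfggGgfgGgf ⇒ fffGggGgfggGgfgGgf ⇒ fffgggGgfggGgfgGgf ⇒ fffgggRgfgfggGgfgGgf ⇒ fffggggfgfgfggGgfgGgf ⇒ fffggggfgfgfggggfgGgf ⇒ fffggggfgfgfggggfgggf

S ⇒ fG   [S ::= f G]
fG ⇒ fRgf   [G ::= R g f]
fRgf ⇒ fGgGgf   [R ::= G g G]
fGgGgf ⇒ fRgfgGgf   [G ::= R g f]
fRgfgGgf ⇒ fGgGgfgGgf   [R ::= G g G]
fGgGgfgGgf ⇒ ffGggGgfgGgf   [G ::= f G g]
ffGggGgfgGgf ⇒ ffRgfggGgfgGgf   [G ::= R g f]
ffRgfggGgfgGgf ⇒ ffGgGgfggGgfgGgf   [R ::= G g G]
ffGgGgfggGgfgGgf ⇒ fffGggGgfggGgfgGgf   [G ::= f G g]
fffGggGgfggGgfgGgf ⇒ fffgggGgfggGgfgGgf   [G ::= g]
fffgggGgfggGgfgGgf ⇒ fffgggRgfgfggGgfgGgf   [G ::= R g f]
fffgggRgfgfggGgfgGgf ⇒ fffggggfgfgfggGgfgGgf   [R ::= g f]
fffggggfgfgfggGgfgGgf ⇒ fffggggfgfgfggggfgGgf   [G ::= g]
fffggggfgfgfggggfgGgf ⇒ fffggggfgfgfggggfgggf   [G ::= g]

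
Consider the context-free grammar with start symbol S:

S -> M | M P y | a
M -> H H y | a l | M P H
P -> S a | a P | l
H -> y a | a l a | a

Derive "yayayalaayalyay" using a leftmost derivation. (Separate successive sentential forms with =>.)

S => MPy => HHyPy => yaHyPy => yayayPy => yayaySay => yayayMPyay => yayayHHyPyay => yayayalaHyPyay => yayayalaayPyay => yayayalaayaPyay => yayayalaayalyay

S => MPy   [S -> M P y]
MPy => HHyPy   [M -> H H y]
HHyPy => yaHyPy   [H -> y a]
yaHyPy => yayayPy   [H -> y a]
yayayPy => yayaySay   [P -> S a]
yayaySay => yayayMPyay   [S -> M P y]
yayayMPyay => yayayHHyPyay   [M -> H H y]
yayayHHyPyay => yayayalaHyPyay   [H -> a l a]
yayayalaHyPyay => yayayalaayPyay   [H -> a]
yayayalaayPyay => yayayalaayaPyay   [P -> a P]
yayayalaayaPyay => yayayalaayalyay   [P -> l]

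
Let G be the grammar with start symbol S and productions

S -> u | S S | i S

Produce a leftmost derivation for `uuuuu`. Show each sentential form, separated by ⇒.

S ⇒ SS ⇒ SSS ⇒ SSSS ⇒ SSSSS ⇒ uSSSS ⇒ uuSSS ⇒ uuuSS ⇒ uuuuS ⇒ uuuuu

S ⇒ SS   [S -> S S]
SS ⇒ SSS   [S -> S S]
SSS ⇒ SSSS   [S -> S S]
SSSS ⇒ SSSSS   [S -> S S]
SSSSS ⇒ uSSSS   [S -> u]
uSSSS ⇒ uuSSS   [S -> u]
uuSSS ⇒ uuuSS   [S -> u]
uuuSS ⇒ uuuuS   [S -> u]
uuuuS ⇒ uuuuu   [S -> u]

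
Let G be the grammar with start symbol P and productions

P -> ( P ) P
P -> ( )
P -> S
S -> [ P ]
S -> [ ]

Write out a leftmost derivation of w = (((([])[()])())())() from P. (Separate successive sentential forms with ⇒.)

P⇒(P)P⇒((P)P)P⇒(((P)P)P)P⇒((((P)P)P)P)P⇒((((S)P)P)P)P⇒(((([])P)P)P)P⇒(((([])S)P)P)P⇒(((([])[P])P)P)P⇒(((([])[()])P)P)P⇒(((([])[()])())P)P⇒(((([])[()])())())P⇒(((([])[()])())())()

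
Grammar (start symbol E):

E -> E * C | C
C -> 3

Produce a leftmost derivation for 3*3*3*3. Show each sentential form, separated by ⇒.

E ⇒ E*C ⇒ E*C*C ⇒ E*C*C*C ⇒ C*C*C*C ⇒ 3*C*C*C ⇒ 3*3*C*C ⇒ 3*3*3*C ⇒ 3*3*3*3

E ⇒ E*C   [E -> E * C]
E*C ⇒ E*C*C   [E -> E * C]
E*C*C ⇒ E*C*C*C   [E -> E * C]
E*C*C*C ⇒ C*C*C*C   [E -> C]
C*C*C*C ⇒ 3*C*C*C   [C -> 3]
3*C*C*C ⇒ 3*3*C*C   [C -> 3]
3*3*C*C ⇒ 3*3*3*C   [C -> 3]
3*3*3*C ⇒ 3*3*3*3   [C -> 3]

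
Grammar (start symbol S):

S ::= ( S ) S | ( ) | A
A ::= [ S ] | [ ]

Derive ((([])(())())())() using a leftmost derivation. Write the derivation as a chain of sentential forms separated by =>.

S=>(S)S=>((S)S)S=>(((S)S)S)S=>(((A)S)S)S=>((([])S)S)S=>((([])(S)S)S)S=>((([])(())S)S)S=>((([])(())())S)S=>((([])(())())())S=>((([])(())())())()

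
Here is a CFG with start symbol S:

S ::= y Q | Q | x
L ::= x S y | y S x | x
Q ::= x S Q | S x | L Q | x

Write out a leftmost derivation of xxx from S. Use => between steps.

S=>Q=>LQ=>xQ=>xSx=>xxx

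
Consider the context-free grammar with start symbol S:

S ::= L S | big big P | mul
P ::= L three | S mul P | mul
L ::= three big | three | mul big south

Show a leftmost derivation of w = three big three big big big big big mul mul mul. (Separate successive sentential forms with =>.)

S => L S => three big S => three big L S => three big three big S => three big three big big big P => three big three big big big S mul P => three big three big big big big big P mul P => three big three big big big big big mul mul P => three big three big big big big big mul mul mul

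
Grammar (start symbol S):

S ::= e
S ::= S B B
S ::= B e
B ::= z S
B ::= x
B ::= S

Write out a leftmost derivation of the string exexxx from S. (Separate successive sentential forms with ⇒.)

S ⇒ SBB   [S ::= S B B]
SBB ⇒ eBB   [S ::= e]
eBB ⇒ eSB   [B ::= S]
eSB ⇒ eSBBB   [S ::= S B B]
eSBBB ⇒ eBeBBB   [S ::= B e]
eBeBBB ⇒ exeBBB   [B ::= x]
exeBBB ⇒ exexBB   [B ::= x]
exexBB ⇒ exexxB   [B ::= x]
exexxB ⇒ exexxx   [B ::= x]

S ⇒ SBB ⇒ eBB ⇒ eSB ⇒ eSBBB ⇒ eBeBBB ⇒ exeBBB ⇒ exexBB ⇒ exexxB ⇒ exexxx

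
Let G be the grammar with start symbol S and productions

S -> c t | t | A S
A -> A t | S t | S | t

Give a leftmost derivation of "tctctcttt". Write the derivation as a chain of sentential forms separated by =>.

S => AS => StS => AStS => SStS => ASStS => SSStS => ASSStS => tSSStS => tctSStS => tctctStS => tctctcttS => tctctcttt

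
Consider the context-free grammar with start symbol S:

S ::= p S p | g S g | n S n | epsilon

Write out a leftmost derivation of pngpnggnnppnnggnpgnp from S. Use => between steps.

S=>pSp=>pnSnp=>pngSgnp=>pngpSpgnp=>pngpnSnpgnp=>pngpngSgnpgnp=>pngpnggSggnpgnp=>pngpnggnSnggnpgnp=>pngpnggnnSnnggnpgnp=>pngpnggnnpSpnnggnpgnp=>pngpnggnnppnnggnpgnp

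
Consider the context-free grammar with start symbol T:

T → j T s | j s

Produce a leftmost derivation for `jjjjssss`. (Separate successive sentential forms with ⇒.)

T⇒jTs⇒jjTss⇒jjjTsss⇒jjjjssss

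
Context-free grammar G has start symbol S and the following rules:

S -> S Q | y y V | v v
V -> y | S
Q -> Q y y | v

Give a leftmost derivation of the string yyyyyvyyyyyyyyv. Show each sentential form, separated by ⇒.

S ⇒ SQ ⇒ yyVQ ⇒ yySQ ⇒ yySQQ ⇒ yyyyVQQ ⇒ yyyyyQQ ⇒ yyyyyQyyQ ⇒ yyyyyQyyyyQ ⇒ yyyyyQyyyyyyQ ⇒ yyyyyQyyyyyyyyQ ⇒ yyyyyvyyyyyyyyQ ⇒ yyyyyvyyyyyyyyv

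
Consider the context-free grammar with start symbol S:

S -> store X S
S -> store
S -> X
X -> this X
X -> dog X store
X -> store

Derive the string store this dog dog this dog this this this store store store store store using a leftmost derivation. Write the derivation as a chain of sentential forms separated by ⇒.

S ⇒ store X S ⇒ store this X S ⇒ store this dog X store S ⇒ store this dog dog X store store S ⇒ store this dog dog this X store store S ⇒ store this dog dog this dog X store store store S ⇒ store this dog dog this dog this X store store store S ⇒ store this dog dog this dog this this X store store store S ⇒ store this dog dog this dog this this this X store store store S ⇒ store this dog dog this dog this this this store store store store S ⇒ store this dog dog this dog this this this store store store store store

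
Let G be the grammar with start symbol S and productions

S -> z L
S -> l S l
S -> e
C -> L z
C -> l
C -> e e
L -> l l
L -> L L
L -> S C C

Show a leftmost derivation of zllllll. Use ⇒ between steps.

S⇒zL⇒zLL⇒zLLL⇒zllLL⇒zllllL⇒zllllll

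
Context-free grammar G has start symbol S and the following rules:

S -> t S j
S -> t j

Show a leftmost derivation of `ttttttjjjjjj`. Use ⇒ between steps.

S ⇒ tSj ⇒ ttSjj ⇒ tttSjjj ⇒ ttttSjjjj ⇒ tttttSjjjjj ⇒ ttttttjjjjjj

S ⇒ tSj   [S -> t S j]
tSj ⇒ ttSjj   [S -> t S j]
ttSjj ⇒ tttSjjj   [S -> t S j]
tttSjjj ⇒ ttttSjjjj   [S -> t S j]
ttttSjjjj ⇒ tttttSjjjjj   [S -> t S j]
tttttSjjjjj ⇒ ttttttjjjjjj   [S -> t j]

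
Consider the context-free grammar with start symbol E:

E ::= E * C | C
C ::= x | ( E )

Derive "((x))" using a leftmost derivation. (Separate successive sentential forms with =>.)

E => C   [E ::= C]
C => (E)   [C ::= ( E )]
(E) => (C)   [E ::= C]
(C) => ((E))   [C ::= ( E )]
((E)) => ((C))   [E ::= C]
((C)) => ((x))   [C ::= x]

E => C => (E) => (C) => ((E)) => ((C)) => ((x))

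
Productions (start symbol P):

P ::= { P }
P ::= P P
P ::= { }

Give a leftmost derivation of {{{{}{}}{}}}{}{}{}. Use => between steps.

P => PP => PPP => PPPP => {P}PPP => {{P}}PPP => {{PP}}PPP => {{{P}P}}PPP => {{{PP}P}}PPP => {{{{}P}P}}PPP => {{{{}{}}P}}PPP => {{{{}{}}{}}}PPP => {{{{}{}}{}}}{}PP => {{{{}{}}{}}}{}{}P => {{{{}{}}{}}}{}{}{}

P => PP   [P ::= P P]
PP => PPP   [P ::= P P]
PPP => PPPP   [P ::= P P]
PPPP => {P}PPP   [P ::= { P }]
{P}PPP => {{P}}PPP   [P ::= { P }]
{{P}}PPP => {{PP}}PPP   [P ::= P P]
{{PP}}PPP => {{{P}P}}PPP   [P ::= { P }]
{{{P}P}}PPP => {{{PP}P}}PPP   [P ::= P P]
{{{PP}P}}PPP => {{{{}P}P}}PPP   [P ::= { }]
{{{{}P}P}}PPP => {{{{}{}}P}}PPP   [P ::= { }]
{{{{}{}}P}}PPP => {{{{}{}}{}}}PPP   [P ::= { }]
{{{{}{}}{}}}PPP => {{{{}{}}{}}}{}PP   [P ::= { }]
{{{{}{}}{}}}{}PP => {{{{}{}}{}}}{}{}P   [P ::= { }]
{{{{}{}}{}}}{}{}P => {{{{}{}}{}}}{}{}{}   [P ::= { }]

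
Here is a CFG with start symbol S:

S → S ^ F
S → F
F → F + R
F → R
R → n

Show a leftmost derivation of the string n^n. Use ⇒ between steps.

S ⇒ S^F   [S → S ^ F]
S^F ⇒ F^F   [S → F]
F^F ⇒ R^F   [F → R]
R^F ⇒ n^F   [R → n]
n^F ⇒ n^R   [F → R]
n^R ⇒ n^n   [R → n]

S ⇒ S^F ⇒ F^F ⇒ R^F ⇒ n^F ⇒ n^R ⇒ n^n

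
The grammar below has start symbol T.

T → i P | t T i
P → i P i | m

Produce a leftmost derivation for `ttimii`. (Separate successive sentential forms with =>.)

T => tTi => ttTii => ttiPii => ttimii

T => tTi   [T → t T i]
tTi => ttTii   [T → t T i]
ttTii => ttiPii   [T → i P]
ttiPii => ttimii   [P → m]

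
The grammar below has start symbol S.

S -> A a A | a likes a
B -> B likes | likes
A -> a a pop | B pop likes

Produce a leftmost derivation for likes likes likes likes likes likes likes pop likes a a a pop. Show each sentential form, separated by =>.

S => A a A   [S -> A a A]
A a A => B pop likes a A   [A -> B pop likes]
B pop likes a A => B likes pop likes a A   [B -> B likes]
B likes pop likes a A => B likes likes pop likes a A   [B -> B likes]
B likes likes pop likes a A => B likes likes likes pop likes a A   [B -> B likes]
B likes likes likes pop likes a A => B likes likes likes likes pop likes a A   [B -> B likes]
B likes likes likes likes pop likes a A => B likes likes likes likes likes pop likes a A   [B -> B likes]
B likes likes likes likes likes pop likes a A => B likes likes likes likes likes likes pop likes a A   [B -> B likes]
B likes likes likes likes likes likes pop likes a A => likes likes likes likes likes likes likes pop likes a A   [B -> likes]
likes likes likes likes likes likes likes pop likes a A => likes likes likes likes likes likes likes pop likes a a a pop   [A -> a a pop]

S => A a A => B pop likes a A => B likes pop likes a A => B likes likes pop likes a A => B likes likes likes pop likes a A => B likes likes likes likes pop likes a A => B likes likes likes likes likes pop likes a A => B likes likes likes likes likes likes pop likes a A => likes likes likes likes likes likes likes pop likes a A => likes likes likes likes likes likes likes pop likes a a a pop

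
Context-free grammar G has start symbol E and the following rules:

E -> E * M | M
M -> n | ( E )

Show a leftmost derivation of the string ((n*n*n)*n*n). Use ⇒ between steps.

E⇒M⇒(E)⇒(E*M)⇒(E*M*M)⇒(M*M*M)⇒((E)*M*M)⇒((E*M)*M*M)⇒((E*M*M)*M*M)⇒((M*M*M)*M*M)⇒((n*M*M)*M*M)⇒((n*n*M)*M*M)⇒((n*n*n)*M*M)⇒((n*n*n)*n*M)⇒((n*n*n)*n*n)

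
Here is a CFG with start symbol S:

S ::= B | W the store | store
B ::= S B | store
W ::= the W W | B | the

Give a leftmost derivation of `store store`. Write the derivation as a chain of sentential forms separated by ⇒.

S ⇒ B ⇒ S B ⇒ store B ⇒ store store

S ⇒ B   [S ::= B]
B ⇒ S B   [B ::= S B]
S B ⇒ store B   [S ::= store]
store B ⇒ store store   [B ::= store]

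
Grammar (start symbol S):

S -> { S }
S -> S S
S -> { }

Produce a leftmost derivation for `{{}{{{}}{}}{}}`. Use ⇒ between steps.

S ⇒ {S}   [S -> { S }]
{S} ⇒ {SS}   [S -> S S]
{SS} ⇒ {SSS}   [S -> S S]
{SSS} ⇒ {{}SS}   [S -> { }]
{{}SS} ⇒ {{}{S}S}   [S -> { S }]
{{}{S}S} ⇒ {{}{SS}S}   [S -> S S]
{{}{SS}S} ⇒ {{}{{S}S}S}   [S -> { S }]
{{}{{S}S}S} ⇒ {{}{{{}}S}S}   [S -> { }]
{{}{{{}}S}S} ⇒ {{}{{{}}{}}S}   [S -> { }]
{{}{{{}}{}}S} ⇒ {{}{{{}}{}}{}}   [S -> { }]

S⇒{S}⇒{SS}⇒{SSS}⇒{{}SS}⇒{{}{S}S}⇒{{}{SS}S}⇒{{}{{S}S}S}⇒{{}{{{}}S}S}⇒{{}{{{}}{}}S}⇒{{}{{{}}{}}{}}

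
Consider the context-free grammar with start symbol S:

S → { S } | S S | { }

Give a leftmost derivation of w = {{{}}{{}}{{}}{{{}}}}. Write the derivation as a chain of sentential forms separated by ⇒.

S ⇒ {S} ⇒ {SS} ⇒ {{S}S} ⇒ {{{}}S} ⇒ {{{}}SS} ⇒ {{{}}{S}S} ⇒ {{{}}{{}}S} ⇒ {{{}}{{}}SS} ⇒ {{{}}{{}}{S}S} ⇒ {{{}}{{}}{{}}S} ⇒ {{{}}{{}}{{}}{S}} ⇒ {{{}}{{}}{{}}{{S}}} ⇒ {{{}}{{}}{{}}{{{}}}}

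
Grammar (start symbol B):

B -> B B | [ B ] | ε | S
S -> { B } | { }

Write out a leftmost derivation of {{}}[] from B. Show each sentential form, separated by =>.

B=>BB=>BBB=>SBB=>{B}BB=>{S}BB=>{{}}BB=>{{}}B=>{{}}[B]=>{{}}[]

B => BB   [B -> B B]
BB => BBB   [B -> B B]
BBB => SBB   [B -> S]
SBB => {B}BB   [S -> { B }]
{B}BB => {S}BB   [B -> S]
{S}BB => {{}}BB   [S -> { }]
{{}}BB => {{}}B   [B -> ε]
{{}}B => {{}}[B]   [B -> [ B ]]
{{}}[B] => {{}}[]   [B -> ε]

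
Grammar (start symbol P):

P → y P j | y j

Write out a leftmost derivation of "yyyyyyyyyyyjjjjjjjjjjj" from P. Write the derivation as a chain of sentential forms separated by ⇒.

P ⇒ yPj   [P → y P j]
yPj ⇒ yyPjj   [P → y P j]
yyPjj ⇒ yyyPjjj   [P → y P j]
yyyPjjj ⇒ yyyyPjjjj   [P → y P j]
yyyyPjjjj ⇒ yyyyyPjjjjj   [P → y P j]
yyyyyPjjjjj ⇒ yyyyyyPjjjjjj   [P → y P j]
yyyyyyPjjjjjj ⇒ yyyyyyyPjjjjjjj   [P → y P j]
yyyyyyyPjjjjjjj ⇒ yyyyyyyyPjjjjjjjj   [P → y P j]
yyyyyyyyPjjjjjjjj ⇒ yyyyyyyyyPjjjjjjjjj   [P → y P j]
yyyyyyyyyPjjjjjjjjj ⇒ yyyyyyyyyyPjjjjjjjjjj   [P → y P j]
yyyyyyyyyyPjjjjjjjjjj ⇒ yyyyyyyyyyyjjjjjjjjjjj   [P → y j]

P ⇒ yPj ⇒ yyPjj ⇒ yyyPjjj ⇒ yyyyPjjjj ⇒ yyyyyPjjjjj ⇒ yyyyyyPjjjjjj ⇒ yyyyyyyPjjjjjjj ⇒ yyyyyyyyPjjjjjjjj ⇒ yyyyyyyyyPjjjjjjjjj ⇒ yyyyyyyyyyPjjjjjjjjjj ⇒ yyyyyyyyyyyjjjjjjjjjjj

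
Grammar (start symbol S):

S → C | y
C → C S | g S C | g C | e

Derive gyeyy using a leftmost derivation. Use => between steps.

S => C   [S → C]
C => CS   [C → C S]
CS => CSS   [C → C S]
CSS => gSCSS   [C → g S C]
gSCSS => gyCSS   [S → y]
gyCSS => gyeSS   [C → e]
gyeSS => gyeyS   [S → y]
gyeyS => gyeyy   [S → y]

S => C => CS => CSS => gSCSS => gyCSS => gyeSS => gyeyS => gyeyy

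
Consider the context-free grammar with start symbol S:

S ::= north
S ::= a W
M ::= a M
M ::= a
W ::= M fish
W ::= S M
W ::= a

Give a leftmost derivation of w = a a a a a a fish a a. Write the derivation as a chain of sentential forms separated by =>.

S => a W => a S M => a a W M => a a M fish M => a a a M fish M => a a a a M fish M => a a a a a M fish M => a a a a a a fish M => a a a a a a fish a M => a a a a a a fish a a

S => a W   [S ::= a W]
a W => a S M   [W ::= S M]
a S M => a a W M   [S ::= a W]
a a W M => a a M fish M   [W ::= M fish]
a a M fish M => a a a M fish M   [M ::= a M]
a a a M fish M => a a a a M fish M   [M ::= a M]
a a a a M fish M => a a a a a M fish M   [M ::= a M]
a a a a a M fish M => a a a a a a fish M   [M ::= a]
a a a a a a fish M => a a a a a a fish a M   [M ::= a M]
a a a a a a fish a M => a a a a a a fish a a   [M ::= a]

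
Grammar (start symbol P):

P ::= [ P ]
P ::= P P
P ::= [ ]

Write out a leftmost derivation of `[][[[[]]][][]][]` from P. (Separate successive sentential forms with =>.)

P=>PP=>PPP=>[]PP=>[][P]P=>[][PP]P=>[][PPP]P=>[][[P]PP]P=>[][[[P]]PP]P=>[][[[[]]]PP]P=>[][[[[]]][]P]P=>[][[[[]]][][]]P=>[][[[[]]][][]][]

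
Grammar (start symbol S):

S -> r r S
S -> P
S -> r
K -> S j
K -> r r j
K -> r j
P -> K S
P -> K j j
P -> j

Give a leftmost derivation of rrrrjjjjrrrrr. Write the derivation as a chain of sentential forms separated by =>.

S => P   [S -> P]
P => KS   [P -> K S]
KS => SjS   [K -> S j]
SjS => rrSjS   [S -> r r S]
rrSjS => rrPjS   [S -> P]
rrPjS => rrKjjjS   [P -> K j j]
rrKjjjS => rrrrjjjjS   [K -> r r j]
rrrrjjjjS => rrrrjjjjrrS   [S -> r r S]
rrrrjjjjrrS => rrrrjjjjrrrrS   [S -> r r S]
rrrrjjjjrrrrS => rrrrjjjjrrrrr   [S -> r]

S => P => KS => SjS => rrSjS => rrPjS => rrKjjjS => rrrrjjjjS => rrrrjjjjrrS => rrrrjjjjrrrrS => rrrrjjjjrrrrr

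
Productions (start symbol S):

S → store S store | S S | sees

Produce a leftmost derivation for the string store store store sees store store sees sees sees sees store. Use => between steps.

S => store S store   [S → store S store]
store S store => store S S store   [S → S S]
store S S store => store S S S store   [S → S S]
store S S S store => store S S S S store   [S → S S]
store S S S S store => store S S S S S store   [S → S S]
store S S S S S store => store store S store S S S S store   [S → store S store]
store store S store S S S S store => store store store S store store S S S S store   [S → store S store]
store store store S store store S S S S store => store store store sees store store S S S S store   [S → sees]
store store store sees store store S S S S store => store store store sees store store sees S S S store   [S → sees]
store store store sees store store sees S S S store => store store store sees store store sees sees S S store   [S → sees]
store store store sees store store sees sees S S store => store store store sees store store sees sees sees S store   [S → sees]
store store store sees store store sees sees sees S store => store store store sees store store sees sees sees sees store   [S → sees]

S => store S store => store S S store => store S S S store => store S S S S store => store S S S S S store => store store S store S S S S store => store store store S store store S S S S store => store store store sees store store S S S S store => store store store sees store store sees S S S store => store store store sees store store sees sees S S store => store store store sees store store sees sees sees S store => store store store sees store store sees sees sees sees store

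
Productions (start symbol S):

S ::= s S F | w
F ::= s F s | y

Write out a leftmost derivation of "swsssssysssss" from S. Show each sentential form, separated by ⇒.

S ⇒ sSF ⇒ swF ⇒ swsFs ⇒ swssFss ⇒ swsssFsss ⇒ swssssFssss ⇒ swsssssFsssss ⇒ swsssssysssss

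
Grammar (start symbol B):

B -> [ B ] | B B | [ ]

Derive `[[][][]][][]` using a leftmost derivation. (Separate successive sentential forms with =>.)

B => BB => BBB => [B]BB => [BB]BB => [BBB]BB => [[]BB]BB => [[][]B]BB => [[][][]]BB => [[][][]][]B => [[][][]][][]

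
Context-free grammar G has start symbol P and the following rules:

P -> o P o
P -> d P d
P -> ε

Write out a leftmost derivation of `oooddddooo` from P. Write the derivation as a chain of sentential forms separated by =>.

P => oPo => ooPoo => oooPooo => ooodPdooo => oooddPddooo => oooddddooo

P => oPo   [P -> o P o]
oPo => ooPoo   [P -> o P o]
ooPoo => oooPooo   [P -> o P o]
oooPooo => ooodPdooo   [P -> d P d]
ooodPdooo => oooddPddooo   [P -> d P d]
oooddPddooo => oooddddooo   [P -> ε]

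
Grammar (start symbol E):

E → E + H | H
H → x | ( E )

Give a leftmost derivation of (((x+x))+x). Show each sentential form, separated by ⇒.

E ⇒ H   [E → H]
H ⇒ (E)   [H → ( E )]
(E) ⇒ (E+H)   [E → E + H]
(E+H) ⇒ (H+H)   [E → H]
(H+H) ⇒ ((E)+H)   [H → ( E )]
((E)+H) ⇒ ((H)+H)   [E → H]
((H)+H) ⇒ (((E))+H)   [H → ( E )]
(((E))+H) ⇒ (((E+H))+H)   [E → E + H]
(((E+H))+H) ⇒ (((H+H))+H)   [E → H]
(((H+H))+H) ⇒ (((x+H))+H)   [H → x]
(((x+H))+H) ⇒ (((x+x))+H)   [H → x]
(((x+x))+H) ⇒ (((x+x))+x)   [H → x]

E⇒H⇒(E)⇒(E+H)⇒(H+H)⇒((E)+H)⇒((H)+H)⇒(((E))+H)⇒(((E+H))+H)⇒(((H+H))+H)⇒(((x+H))+H)⇒(((x+x))+H)⇒(((x+x))+x)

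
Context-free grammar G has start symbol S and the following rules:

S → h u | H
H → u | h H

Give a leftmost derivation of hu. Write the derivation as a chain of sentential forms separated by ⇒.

S ⇒ H ⇒ hH ⇒ hu

S ⇒ H   [S → H]
H ⇒ hH   [H → h H]
hH ⇒ hu   [H → u]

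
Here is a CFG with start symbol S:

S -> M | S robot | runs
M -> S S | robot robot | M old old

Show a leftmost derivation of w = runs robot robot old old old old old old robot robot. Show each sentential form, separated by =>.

S => S robot => S robot robot => M robot robot => S S robot robot => runs S robot robot => runs M robot robot => runs M old old robot robot => runs M old old old old robot robot => runs M old old old old old old robot robot => runs robot robot old old old old old old robot robot

S => S robot   [S -> S robot]
S robot => S robot robot   [S -> S robot]
S robot robot => M robot robot   [S -> M]
M robot robot => S S robot robot   [M -> S S]
S S robot robot => runs S robot robot   [S -> runs]
runs S robot robot => runs M robot robot   [S -> M]
runs M robot robot => runs M old old robot robot   [M -> M old old]
runs M old old robot robot => runs M old old old old robot robot   [M -> M old old]
runs M old old old old robot robot => runs M old old old old old old robot robot   [M -> M old old]
runs M old old old old old old robot robot => runs robot robot old old old old old old robot robot   [M -> robot robot]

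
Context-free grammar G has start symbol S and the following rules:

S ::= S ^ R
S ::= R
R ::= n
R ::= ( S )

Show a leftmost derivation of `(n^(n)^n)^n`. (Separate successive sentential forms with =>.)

S => S^R => R^R => (S)^R => (S^R)^R => (S^R^R)^R => (R^R^R)^R => (n^R^R)^R => (n^(S)^R)^R => (n^(R)^R)^R => (n^(n)^R)^R => (n^(n)^n)^R => (n^(n)^n)^n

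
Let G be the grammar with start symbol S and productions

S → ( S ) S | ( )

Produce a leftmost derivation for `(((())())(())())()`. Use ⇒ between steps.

S ⇒ (S)S ⇒ ((S)S)S ⇒ (((S)S)S)S ⇒ (((())S)S)S ⇒ (((())())S)S ⇒ (((())())(S)S)S ⇒ (((())())(())S)S ⇒ (((())())(())())S ⇒ (((())())(())())()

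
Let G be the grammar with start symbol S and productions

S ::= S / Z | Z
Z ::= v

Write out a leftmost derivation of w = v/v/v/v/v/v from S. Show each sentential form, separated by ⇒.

S⇒S/Z⇒S/Z/Z⇒S/Z/Z/Z⇒S/Z/Z/Z/Z⇒S/Z/Z/Z/Z/Z⇒Z/Z/Z/Z/Z/Z⇒v/Z/Z/Z/Z/Z⇒v/v/Z/Z/Z/Z⇒v/v/v/Z/Z/Z⇒v/v/v/v/Z/Z⇒v/v/v/v/v/Z⇒v/v/v/v/v/v

S ⇒ S/Z   [S ::= S / Z]
S/Z ⇒ S/Z/Z   [S ::= S / Z]
S/Z/Z ⇒ S/Z/Z/Z   [S ::= S / Z]
S/Z/Z/Z ⇒ S/Z/Z/Z/Z   [S ::= S / Z]
S/Z/Z/Z/Z ⇒ S/Z/Z/Z/Z/Z   [S ::= S / Z]
S/Z/Z/Z/Z/Z ⇒ Z/Z/Z/Z/Z/Z   [S ::= Z]
Z/Z/Z/Z/Z/Z ⇒ v/Z/Z/Z/Z/Z   [Z ::= v]
v/Z/Z/Z/Z/Z ⇒ v/v/Z/Z/Z/Z   [Z ::= v]
v/v/Z/Z/Z/Z ⇒ v/v/v/Z/Z/Z   [Z ::= v]
v/v/v/Z/Z/Z ⇒ v/v/v/v/Z/Z   [Z ::= v]
v/v/v/v/Z/Z ⇒ v/v/v/v/v/Z   [Z ::= v]
v/v/v/v/v/Z ⇒ v/v/v/v/v/v   [Z ::= v]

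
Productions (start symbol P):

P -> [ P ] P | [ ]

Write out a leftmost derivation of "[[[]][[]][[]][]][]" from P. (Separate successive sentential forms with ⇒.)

P ⇒ [P]P ⇒ [[P]P]P ⇒ [[[]]P]P ⇒ [[[]][P]P]P ⇒ [[[]][[]]P]P ⇒ [[[]][[]][P]P]P ⇒ [[[]][[]][[]]P]P ⇒ [[[]][[]][[]][]]P ⇒ [[[]][[]][[]][]][]

P ⇒ [P]P   [P -> [ P ] P]
[P]P ⇒ [[P]P]P   [P -> [ P ] P]
[[P]P]P ⇒ [[[]]P]P   [P -> [ ]]
[[[]]P]P ⇒ [[[]][P]P]P   [P -> [ P ] P]
[[[]][P]P]P ⇒ [[[]][[]]P]P   [P -> [ ]]
[[[]][[]]P]P ⇒ [[[]][[]][P]P]P   [P -> [ P ] P]
[[[]][[]][P]P]P ⇒ [[[]][[]][[]]P]P   [P -> [ ]]
[[[]][[]][[]]P]P ⇒ [[[]][[]][[]][]]P   [P -> [ ]]
[[[]][[]][[]][]]P ⇒ [[[]][[]][[]][]][]   [P -> [ ]]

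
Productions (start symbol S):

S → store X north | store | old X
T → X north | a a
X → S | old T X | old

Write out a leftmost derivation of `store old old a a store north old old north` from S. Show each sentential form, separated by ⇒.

S ⇒ store X north ⇒ store old T X north ⇒ store old X north X north ⇒ store old old T X north X north ⇒ store old old a a X north X north ⇒ store old old a a S north X north ⇒ store old old a a store north X north ⇒ store old old a a store north S north ⇒ store old old a a store north old X north ⇒ store old old a a store north old old north

S ⇒ store X north   [S → store X north]
store X north ⇒ store old T X north   [X → old T X]
store old T X north ⇒ store old X north X north   [T → X north]
store old X north X north ⇒ store old old T X north X north   [X → old T X]
store old old T X north X north ⇒ store old old a a X north X north   [T → a a]
store old old a a X north X north ⇒ store old old a a S north X north   [X → S]
store old old a a S north X north ⇒ store old old a a store north X north   [S → store]
store old old a a store north X north ⇒ store old old a a store north S north   [X → S]
store old old a a store north S north ⇒ store old old a a store north old X north   [S → old X]
store old old a a store north old X north ⇒ store old old a a store north old old north   [X → old]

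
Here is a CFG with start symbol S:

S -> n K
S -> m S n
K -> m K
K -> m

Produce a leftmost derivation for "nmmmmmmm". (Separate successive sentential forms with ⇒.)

S ⇒ nK   [S -> n K]
nK ⇒ nmK   [K -> m K]
nmK ⇒ nmmK   [K -> m K]
nmmK ⇒ nmmmK   [K -> m K]
nmmmK ⇒ nmmmmK   [K -> m K]
nmmmmK ⇒ nmmmmmK   [K -> m K]
nmmmmmK ⇒ nmmmmmmK   [K -> m K]
nmmmmmmK ⇒ nmmmmmmm   [K -> m]

S ⇒ nK ⇒ nmK ⇒ nmmK ⇒ nmmmK ⇒ nmmmmK ⇒ nmmmmmK ⇒ nmmmmmmK ⇒ nmmmmmmm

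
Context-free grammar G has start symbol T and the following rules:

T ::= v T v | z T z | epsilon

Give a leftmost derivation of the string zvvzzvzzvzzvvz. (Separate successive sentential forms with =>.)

T => zTz   [T ::= z T z]
zTz => zvTvz   [T ::= v T v]
zvTvz => zvvTvvz   [T ::= v T v]
zvvTvvz => zvvzTzvvz   [T ::= z T z]
zvvzTzvvz => zvvzzTzzvvz   [T ::= z T z]
zvvzzTzzvvz => zvvzzvTvzzvvz   [T ::= v T v]
zvvzzvTvzzvvz => zvvzzvzTzvzzvvz   [T ::= z T z]
zvvzzvzTzvzzvvz => zvvzzvzzvzzvvz   [T ::= epsilon]

T => zTz => zvTvz => zvvTvvz => zvvzTzvvz => zvvzzTzzvvz => zvvzzvTvzzvvz => zvvzzvzTzvzzvvz => zvvzzvzzvzzvvz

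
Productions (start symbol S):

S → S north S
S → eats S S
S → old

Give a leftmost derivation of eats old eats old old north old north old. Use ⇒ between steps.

S ⇒ S north S   [S → S north S]
S north S ⇒ S north S north S   [S → S north S]
S north S north S ⇒ eats S S north S north S   [S → eats S S]
eats S S north S north S ⇒ eats old S north S north S   [S → old]
eats old S north S north S ⇒ eats old eats S S north S north S   [S → eats S S]
eats old eats S S north S north S ⇒ eats old eats old S north S north S   [S → old]
eats old eats old S north S north S ⇒ eats old eats old old north S north S   [S → old]
eats old eats old old north S north S ⇒ eats old eats old old north old north S   [S → old]
eats old eats old old north old north S ⇒ eats old eats old old north old north old   [S → old]

S ⇒ S north S ⇒ S north S north S ⇒ eats S S north S north S ⇒ eats old S north S north S ⇒ eats old eats S S north S north S ⇒ eats old eats old S north S north S ⇒ eats old eats old old north S north S ⇒ eats old eats old old north old north S ⇒ eats old eats old old north old north old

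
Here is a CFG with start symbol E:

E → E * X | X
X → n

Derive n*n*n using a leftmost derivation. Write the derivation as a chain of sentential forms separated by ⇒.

E⇒E*X⇒E*X*X⇒X*X*X⇒n*X*X⇒n*n*X⇒n*n*n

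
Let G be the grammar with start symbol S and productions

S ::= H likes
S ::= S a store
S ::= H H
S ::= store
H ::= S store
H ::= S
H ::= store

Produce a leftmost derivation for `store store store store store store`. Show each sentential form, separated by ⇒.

S ⇒ H H ⇒ S store H ⇒ H H store H ⇒ S store H store H ⇒ H H store H store H ⇒ store H store H store H ⇒ store store store H store H ⇒ store store store store store H ⇒ store store store store store store

S ⇒ H H   [S ::= H H]
H H ⇒ S store H   [H ::= S store]
S store H ⇒ H H store H   [S ::= H H]
H H store H ⇒ S store H store H   [H ::= S store]
S store H store H ⇒ H H store H store H   [S ::= H H]
H H store H store H ⇒ store H store H store H   [H ::= store]
store H store H store H ⇒ store store store H store H   [H ::= store]
store store store H store H ⇒ store store store store store H   [H ::= store]
store store store store store H ⇒ store store store store store store   [H ::= store]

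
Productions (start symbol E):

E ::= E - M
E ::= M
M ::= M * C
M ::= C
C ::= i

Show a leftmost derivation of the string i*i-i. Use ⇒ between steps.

E ⇒ E-M   [E ::= E - M]
E-M ⇒ M-M   [E ::= M]
M-M ⇒ M*C-M   [M ::= M * C]
M*C-M ⇒ C*C-M   [M ::= C]
C*C-M ⇒ i*C-M   [C ::= i]
i*C-M ⇒ i*i-M   [C ::= i]
i*i-M ⇒ i*i-C   [M ::= C]
i*i-C ⇒ i*i-i   [C ::= i]

E⇒E-M⇒M-M⇒M*C-M⇒C*C-M⇒i*C-M⇒i*i-M⇒i*i-C⇒i*i-i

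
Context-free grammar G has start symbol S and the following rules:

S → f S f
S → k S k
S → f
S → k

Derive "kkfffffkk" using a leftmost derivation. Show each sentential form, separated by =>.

S => kSk => kkSkk => kkfSfkk => kkffSffkk => kkfffffkk

S => kSk   [S → k S k]
kSk => kkSkk   [S → k S k]
kkSkk => kkfSfkk   [S → f S f]
kkfSfkk => kkffSffkk   [S → f S f]
kkffSffkk => kkfffffkk   [S → f]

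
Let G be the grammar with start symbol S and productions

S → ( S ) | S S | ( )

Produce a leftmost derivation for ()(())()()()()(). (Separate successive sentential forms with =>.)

S => SS   [S → S S]
SS => ()S   [S → ( )]
()S => ()SS   [S → S S]
()SS => ()SSS   [S → S S]
()SSS => ()SSSS   [S → S S]
()SSSS => ()SSSSS   [S → S S]
()SSSSS => ()SSSSSS   [S → S S]
()SSSSSS => ()(S)SSSSS   [S → ( S )]
()(S)SSSSS => ()(())SSSSS   [S → ( )]
()(())SSSSS => ()(())()SSSS   [S → ( )]
()(())()SSSS => ()(())()()SSS   [S → ( )]
()(())()()SSS => ()(())()()()SS   [S → ( )]
()(())()()()SS => ()(())()()()()S   [S → ( )]
()(())()()()()S => ()(())()()()()()   [S → ( )]

S => SS => ()S => ()SS => ()SSS => ()SSSS => ()SSSSS => ()SSSSSS => ()(S)SSSSS => ()(())SSSSS => ()(())()SSSS => ()(())()()SSS => ()(())()()()SS => ()(())()()()()S => ()(())()()()()()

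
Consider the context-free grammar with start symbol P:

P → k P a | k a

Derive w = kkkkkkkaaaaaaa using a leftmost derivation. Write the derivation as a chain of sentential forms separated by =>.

P => kPa => kkPaa => kkkPaaa => kkkkPaaaa => kkkkkPaaaaa => kkkkkkPaaaaaa => kkkkkkkaaaaaaa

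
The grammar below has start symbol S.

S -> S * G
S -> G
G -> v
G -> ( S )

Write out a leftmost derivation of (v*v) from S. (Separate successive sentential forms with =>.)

S => G => (S) => (S*G) => (G*G) => (v*G) => (v*v)

S => G   [S -> G]
G => (S)   [G -> ( S )]
(S) => (S*G)   [S -> S * G]
(S*G) => (G*G)   [S -> G]
(G*G) => (v*G)   [G -> v]
(v*G) => (v*v)   [G -> v]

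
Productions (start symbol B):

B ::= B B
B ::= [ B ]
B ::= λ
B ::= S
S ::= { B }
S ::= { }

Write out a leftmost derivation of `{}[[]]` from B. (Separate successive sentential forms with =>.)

B => BB => SB => {}B => {}[B] => {}[[B]] => {}[[]]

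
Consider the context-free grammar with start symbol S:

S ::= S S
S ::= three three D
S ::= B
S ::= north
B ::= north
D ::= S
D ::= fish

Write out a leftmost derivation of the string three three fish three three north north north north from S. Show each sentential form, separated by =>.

S => S S   [S ::= S S]
S S => three three D S   [S ::= three three D]
three three D S => three three fish S   [D ::= fish]
three three fish S => three three fish S S   [S ::= S S]
three three fish S S => three three fish S S S   [S ::= S S]
three three fish S S S => three three fish three three D S S   [S ::= three three D]
three three fish three three D S S => three three fish three three S S S   [D ::= S]
three three fish three three S S S => three three fish three three B S S   [S ::= B]
three three fish three three B S S => three three fish three three north S S   [B ::= north]
three three fish three three north S S => three three fish three three north S S S   [S ::= S S]
three three fish three three north S S S => three three fish three three north B S S   [S ::= B]
three three fish three three north B S S => three three fish three three north north S S   [B ::= north]
three three fish three three north north S S => three three fish three three north north north S   [S ::= north]
three three fish three three north north north S => three three fish three three north north north north   [S ::= north]

S => S S => three three D S => three three fish S => three three fish S S => three three fish S S S => three three fish three three D S S => three three fish three three S S S => three three fish three three B S S => three three fish three three north S S => three three fish three three north S S S => three three fish three three north B S S => three three fish three three north north S S => three three fish three three north north north S => three three fish three three north north north north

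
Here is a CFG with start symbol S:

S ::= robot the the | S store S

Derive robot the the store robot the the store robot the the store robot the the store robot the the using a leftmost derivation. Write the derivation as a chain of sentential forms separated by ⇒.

S ⇒ S store S ⇒ S store S store S ⇒ S store S store S store S ⇒ S store S store S store S store S ⇒ robot the the store S store S store S store S ⇒ robot the the store robot the the store S store S store S ⇒ robot the the store robot the the store robot the the store S store S ⇒ robot the the store robot the the store robot the the store robot the the store S ⇒ robot the the store robot the the store robot the the store robot the the store robot the the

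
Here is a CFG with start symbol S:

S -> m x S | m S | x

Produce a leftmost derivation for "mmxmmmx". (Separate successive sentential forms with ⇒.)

S ⇒ mS ⇒ mmxS ⇒ mmxmS ⇒ mmxmmS ⇒ mmxmmmS ⇒ mmxmmmx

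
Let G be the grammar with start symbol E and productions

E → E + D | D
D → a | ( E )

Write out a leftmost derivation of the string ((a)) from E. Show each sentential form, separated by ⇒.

E ⇒ D ⇒ (E) ⇒ (D) ⇒ ((E)) ⇒ ((D)) ⇒ ((a))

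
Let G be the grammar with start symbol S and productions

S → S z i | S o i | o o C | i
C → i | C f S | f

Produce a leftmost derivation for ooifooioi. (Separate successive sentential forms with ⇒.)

S ⇒ ooC ⇒ ooCfS ⇒ ooifS ⇒ ooifSoi ⇒ ooifooCoi ⇒ ooifooioi

S ⇒ ooC   [S → o o C]
ooC ⇒ ooCfS   [C → C f S]
ooCfS ⇒ ooifS   [C → i]
ooifS ⇒ ooifSoi   [S → S o i]
ooifSoi ⇒ ooifooCoi   [S → o o C]
ooifooCoi ⇒ ooifooioi   [C → i]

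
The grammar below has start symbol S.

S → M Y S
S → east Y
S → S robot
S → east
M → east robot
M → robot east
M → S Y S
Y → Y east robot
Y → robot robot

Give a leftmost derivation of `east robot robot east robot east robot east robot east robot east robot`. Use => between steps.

S => east Y => east Y east robot => east Y east robot east robot => east Y east robot east robot east robot => east Y east robot east robot east robot east robot => east Y east robot east robot east robot east robot east robot => east robot robot east robot east robot east robot east robot east robot

S => east Y   [S → east Y]
east Y => east Y east robot   [Y → Y east robot]
east Y east robot => east Y east robot east robot   [Y → Y east robot]
east Y east robot east robot => east Y east robot east robot east robot   [Y → Y east robot]
east Y east robot east robot east robot => east Y east robot east robot east robot east robot   [Y → Y east robot]
east Y east robot east robot east robot east robot => east Y east robot east robot east robot east robot east robot   [Y → Y east robot]
east Y east robot east robot east robot east robot east robot => east robot robot east robot east robot east robot east robot east robot   [Y → robot robot]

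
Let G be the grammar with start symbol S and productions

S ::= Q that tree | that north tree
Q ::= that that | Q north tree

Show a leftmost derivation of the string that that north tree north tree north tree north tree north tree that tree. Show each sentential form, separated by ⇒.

S ⇒ Q that tree ⇒ Q north tree that tree ⇒ Q north tree north tree that tree ⇒ Q north tree north tree north tree that tree ⇒ Q north tree north tree north tree north tree that tree ⇒ Q north tree north tree north tree north tree north tree that tree ⇒ that that north tree north tree north tree north tree north tree that tree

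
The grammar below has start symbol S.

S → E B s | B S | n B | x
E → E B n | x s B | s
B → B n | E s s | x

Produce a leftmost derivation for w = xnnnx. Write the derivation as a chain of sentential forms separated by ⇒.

S ⇒ BS   [S → B S]
BS ⇒ BnS   [B → B n]
BnS ⇒ BnnS   [B → B n]
BnnS ⇒ BnnnS   [B → B n]
BnnnS ⇒ xnnnS   [B → x]
xnnnS ⇒ xnnnx   [S → x]

S ⇒ BS ⇒ BnS ⇒ BnnS ⇒ BnnnS ⇒ xnnnS ⇒ xnnnx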